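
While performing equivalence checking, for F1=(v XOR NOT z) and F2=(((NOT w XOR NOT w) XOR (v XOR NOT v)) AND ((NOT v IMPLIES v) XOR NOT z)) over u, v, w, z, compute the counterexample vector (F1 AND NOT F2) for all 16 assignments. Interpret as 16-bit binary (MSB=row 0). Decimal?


F1 = (v XOR NOT z)
F2 = (((NOT w XOR NOT w) XOR (v XOR NOT v)) AND ((NOT v IMPLIES v) XOR NOT z))
Counterexample to F1=>F2 is where F1=1 and F2=0.
Evaluate each row (bits = u,v,w,z, MSB first):
  row 0 [0000]: F1=1 F2=1 -> F1&~F2 -> 0
  row 1 [0001]: F1=0 F2=0 -> F1&~F2 -> 0
  row 2 [0010]: F1=1 F2=1 -> F1&~F2 -> 0
  row 3 [0011]: F1=0 F2=0 -> F1&~F2 -> 0
  row 4 [0100]: F1=0 F2=0 -> F1&~F2 -> 0
  row 5 [0101]: F1=1 F2=1 -> F1&~F2 -> 0
  row 6 [0110]: F1=0 F2=0 -> F1&~F2 -> 0
  row 7 [0111]: F1=1 F2=1 -> F1&~F2 -> 0
  row 8 [1000]: F1=1 F2=1 -> F1&~F2 -> 0
  row 9 [1001]: F1=0 F2=0 -> F1&~F2 -> 0
  row 10 [1010]: F1=1 F2=1 -> F1&~F2 -> 0
  row 11 [1011]: F1=0 F2=0 -> F1&~F2 -> 0
  row 12 [1100]: F1=0 F2=0 -> F1&~F2 -> 0
  row 13 [1101]: F1=1 F2=1 -> F1&~F2 -> 0
  row 14 [1110]: F1=0 F2=0 -> F1&~F2 -> 0
  row 15 [1111]: F1=1 F2=1 -> F1&~F2 -> 0
Full result column, 4 rows per line (u,v fixed per line; w,z runs 00..11 left to right):
  rows 0-3 [u,v=00]: 0000  = hex 0
  rows 4-7 [u,v=01]: 0000  = hex 0
  rows 8-11 [u,v=10]: 0000  = hex 0
  rows 12-15 [u,v=11]: 0000  = hex 0
Counterexample vector (row 0 .. row 15) = 0000000000000000
Output column grouped in 4s = 0000 0000 0000 0000 = 0x0000
Convert to decimal digit by digit (value = value*16 + digit):
  0 -> 0
  0*16 + 0 = 0
  0*16 + 0 = 0
  0*16 + 0 = 0
Decimal = 0

0


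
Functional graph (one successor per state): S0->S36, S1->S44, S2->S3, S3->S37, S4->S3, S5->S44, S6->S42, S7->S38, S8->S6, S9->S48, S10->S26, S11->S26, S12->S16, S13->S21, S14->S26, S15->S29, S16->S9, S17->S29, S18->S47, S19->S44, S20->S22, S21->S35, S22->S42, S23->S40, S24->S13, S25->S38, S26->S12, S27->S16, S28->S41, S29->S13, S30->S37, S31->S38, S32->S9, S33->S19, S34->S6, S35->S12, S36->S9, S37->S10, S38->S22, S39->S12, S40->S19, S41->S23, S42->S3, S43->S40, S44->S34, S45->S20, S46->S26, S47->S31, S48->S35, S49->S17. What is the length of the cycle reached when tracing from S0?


Trace from S0 until a state repeats:
  S0 -> S36 -> S9 -> S48 -> S35 -> S12 -> S16 -> S9
S9 first seen at step 2, revisited at step 7.
Cycle length = 7 - 2 = 5

5


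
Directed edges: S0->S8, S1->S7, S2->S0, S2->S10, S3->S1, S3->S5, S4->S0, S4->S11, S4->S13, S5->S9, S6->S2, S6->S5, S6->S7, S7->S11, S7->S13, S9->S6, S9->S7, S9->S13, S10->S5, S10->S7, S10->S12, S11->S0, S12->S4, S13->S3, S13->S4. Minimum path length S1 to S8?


BFS layer-by-layer from S1:
  dist 0: {S1}
  dist 1: {S7}
  dist 2: {S11, S13}
  dist 3: {S0, S3, S4}
  dist 4: {S5, S8}
  -> S8 reached at distance 4
Shortest path length = 4

4


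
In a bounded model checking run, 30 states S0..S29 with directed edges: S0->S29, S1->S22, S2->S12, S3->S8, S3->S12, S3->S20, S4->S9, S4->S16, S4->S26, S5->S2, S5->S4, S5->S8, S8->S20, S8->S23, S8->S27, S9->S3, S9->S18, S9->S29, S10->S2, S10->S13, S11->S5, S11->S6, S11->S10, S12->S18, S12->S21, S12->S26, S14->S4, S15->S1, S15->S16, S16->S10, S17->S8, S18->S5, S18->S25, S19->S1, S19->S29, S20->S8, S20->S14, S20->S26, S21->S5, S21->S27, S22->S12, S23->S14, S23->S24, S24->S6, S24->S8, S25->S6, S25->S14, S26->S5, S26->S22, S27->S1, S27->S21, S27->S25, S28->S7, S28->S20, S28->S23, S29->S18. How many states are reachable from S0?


BFS from S0:
  layer 0: {S0}
  layer 1: {S29}
  layer 2: {S18}
  layer 3: {S5, S25}
  layer 4: {S2, S4, S6, S8, S14}
  layer 5: {S9, S12, S16, S20, S23, S26, S27}
  layer 6: {S1, S3, S10, S21, S22, S24}
  layer 7: {S13}
Reachable set: {S0, S1, S2, S3, S4, S5, S6, S8, S9, S10, S12, S13, S14, S16, S18, S20, S21, S22, S23, S24, S25, S26, S27, S29}
Count = 24

24


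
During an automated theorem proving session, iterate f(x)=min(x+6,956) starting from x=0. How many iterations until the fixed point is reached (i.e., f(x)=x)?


Step 1: x=0, cap=956, increment=6
Step 2: x grows by 6 each step until capped at 956; fixed point is x=956
Step 3: iterations = ceil(956/6) = 160

160


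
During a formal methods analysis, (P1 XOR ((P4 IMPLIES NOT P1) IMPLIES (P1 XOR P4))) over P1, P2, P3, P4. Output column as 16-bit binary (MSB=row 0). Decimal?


Formula: (P1 XOR ((P4 IMPLIES NOT P1) IMPLIES (P1 XOR P4))) over P1, P2, P3, P4 (16 rows)
Evaluate each row (bits = P1,P2,P3,P4, MSB first):
  row 0 [0000]: (0 XOR ((0 IMPLIES NOT 0) IMPLIES (0 XOR 0))) -> 0
  row 1 [0001]: (0 XOR ((1 IMPLIES NOT 0) IMPLIES (0 XOR 1))) -> 1
  row 2 [0010]: (0 XOR ((0 IMPLIES NOT 0) IMPLIES (0 XOR 0))) -> 0
  row 3 [0011]: (0 XOR ((1 IMPLIES NOT 0) IMPLIES (0 XOR 1))) -> 1
  row 4 [0100]: (0 XOR ((0 IMPLIES NOT 0) IMPLIES (0 XOR 0))) -> 0
  row 5 [0101]: (0 XOR ((1 IMPLIES NOT 0) IMPLIES (0 XOR 1))) -> 1
  row 6 [0110]: (0 XOR ((0 IMPLIES NOT 0) IMPLIES (0 XOR 0))) -> 0
  row 7 [0111]: (0 XOR ((1 IMPLIES NOT 0) IMPLIES (0 XOR 1))) -> 1
  row 8 [1000]: (1 XOR ((0 IMPLIES NOT 1) IMPLIES (1 XOR 0))) -> 0
  row 9 [1001]: (1 XOR ((1 IMPLIES NOT 1) IMPLIES (1 XOR 1))) -> 0
  row 10 [1010]: (1 XOR ((0 IMPLIES NOT 1) IMPLIES (1 XOR 0))) -> 0
  row 11 [1011]: (1 XOR ((1 IMPLIES NOT 1) IMPLIES (1 XOR 1))) -> 0
  row 12 [1100]: (1 XOR ((0 IMPLIES NOT 1) IMPLIES (1 XOR 0))) -> 0
  row 13 [1101]: (1 XOR ((1 IMPLIES NOT 1) IMPLIES (1 XOR 1))) -> 0
  row 14 [1110]: (1 XOR ((0 IMPLIES NOT 1) IMPLIES (1 XOR 0))) -> 0
  row 15 [1111]: (1 XOR ((1 IMPLIES NOT 1) IMPLIES (1 XOR 1))) -> 0
Full result column, 4 rows per line (P1,P2 fixed per line; P3,P4 runs 00..11 left to right):
  rows 0-3 [P1,P2=00]: 0101  = hex 5
  rows 4-7 [P1,P2=01]: 0101  = hex 5
  rows 8-11 [P1,P2=10]: 0000  = hex 0
  rows 12-15 [P1,P2=11]: 0000  = hex 0
Output column (row 0 .. row 15) = 0101010100000000
Output column grouped in 4s = 0101 0101 0000 0000 = 0x5500
Convert to decimal digit by digit (value = value*16 + digit):
  5 -> 5
  5*16 + 5 = 85
  85*16 + 0 = 1360
  1360*16 + 0 = 21760
Decimal = 21760

21760


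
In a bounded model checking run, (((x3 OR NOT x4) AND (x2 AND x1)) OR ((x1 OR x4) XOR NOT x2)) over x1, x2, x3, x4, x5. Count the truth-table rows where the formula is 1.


Formula: (((x3 OR NOT x4) AND (x2 AND x1)) OR ((x1 OR x4) XOR NOT x2)) over 5 vars (32 rows)
Evaluate each row (x1, x2, x3, x4, x5 as bits, MSB first):
  row 0 [00000]: (((0 OR NOT 0) AND (0 AND 0)) OR ((0 OR 0) XOR NOT 0)) -> 1
  row 1 [00001]: (((0 OR NOT 0) AND (0 AND 0)) OR ((0 OR 0) XOR NOT 0)) -> 1
  row 2 [00010]: (((0 OR NOT 1) AND (0 AND 0)) OR ((0 OR 1) XOR NOT 0)) -> 0
  row 3 [00011]: (((0 OR NOT 1) AND (0 AND 0)) OR ((0 OR 1) XOR NOT 0)) -> 0
  row 4 [00100]: (((1 OR NOT 0) AND (0 AND 0)) OR ((0 OR 0) XOR NOT 0)) -> 1
  row 5 [00101]: (((1 OR NOT 0) AND (0 AND 0)) OR ((0 OR 0) XOR NOT 0)) -> 1
  row 6 [00110]: (((1 OR NOT 1) AND (0 AND 0)) OR ((0 OR 1) XOR NOT 0)) -> 0
  row 7 [00111]: (((1 OR NOT 1) AND (0 AND 0)) OR ((0 OR 1) XOR NOT 0)) -> 0
  row 8 [01000]: (((0 OR NOT 0) AND (1 AND 0)) OR ((0 OR 0) XOR NOT 1)) -> 0
  row 9 [01001]: (((0 OR NOT 0) AND (1 AND 0)) OR ((0 OR 0) XOR NOT 1)) -> 0
  row 10 [01010]: (((0 OR NOT 1) AND (1 AND 0)) OR ((0 OR 1) XOR NOT 1)) -> 1
  row 11 [01011]: (((0 OR NOT 1) AND (1 AND 0)) OR ((0 OR 1) XOR NOT 1)) -> 1
  row 12 [01100]: (((1 OR NOT 0) AND (1 AND 0)) OR ((0 OR 0) XOR NOT 1)) -> 0
  row 13 [01101]: (((1 OR NOT 0) AND (1 AND 0)) OR ((0 OR 0) XOR NOT 1)) -> 0
  row 14 [01110]: (((1 OR NOT 1) AND (1 AND 0)) OR ((0 OR 1) XOR NOT 1)) -> 1
  row 15 [01111]: (((1 OR NOT 1) AND (1 AND 0)) OR ((0 OR 1) XOR NOT 1)) -> 1
  row 16 [10000]: (((0 OR NOT 0) AND (0 AND 1)) OR ((1 OR 0) XOR NOT 0)) -> 0
  row 17 [10001]: (((0 OR NOT 0) AND (0 AND 1)) OR ((1 OR 0) XOR NOT 0)) -> 0
  row 18 [10010]: (((0 OR NOT 1) AND (0 AND 1)) OR ((1 OR 1) XOR NOT 0)) -> 0
  row 19 [10011]: (((0 OR NOT 1) AND (0 AND 1)) OR ((1 OR 1) XOR NOT 0)) -> 0
  row 20 [10100]: (((1 OR NOT 0) AND (0 AND 1)) OR ((1 OR 0) XOR NOT 0)) -> 0
  row 21 [10101]: (((1 OR NOT 0) AND (0 AND 1)) OR ((1 OR 0) XOR NOT 0)) -> 0
  row 22 [10110]: (((1 OR NOT 1) AND (0 AND 1)) OR ((1 OR 1) XOR NOT 0)) -> 0
  row 23 [10111]: (((1 OR NOT 1) AND (0 AND 1)) OR ((1 OR 1) XOR NOT 0)) -> 0
  row 24 [11000]: (((0 OR NOT 0) AND (1 AND 1)) OR ((1 OR 0) XOR NOT 1)) -> 1
  row 25 [11001]: (((0 OR NOT 0) AND (1 AND 1)) OR ((1 OR 0) XOR NOT 1)) -> 1
  row 26 [11010]: (((0 OR NOT 1) AND (1 AND 1)) OR ((1 OR 1) XOR NOT 1)) -> 1
  row 27 [11011]: (((0 OR NOT 1) AND (1 AND 1)) OR ((1 OR 1) XOR NOT 1)) -> 1
  row 28 [11100]: (((1 OR NOT 0) AND (1 AND 1)) OR ((1 OR 0) XOR NOT 1)) -> 1
  row 29 [11101]: (((1 OR NOT 0) AND (1 AND 1)) OR ((1 OR 0) XOR NOT 1)) -> 1
  row 30 [11110]: (((1 OR NOT 1) AND (1 AND 1)) OR ((1 OR 1) XOR NOT 1)) -> 1
  row 31 [11111]: (((1 OR NOT 1) AND (1 AND 1)) OR ((1 OR 1) XOR NOT 1)) -> 1
Full result column, 8 rows per line (x1,x2 fixed per line; x3,x4,x5 runs 000..111 left to right):
  rows 0-7 [x1,x2=00]: 11001100  (ones: 4)
  rows 8-15 [x1,x2=01]: 00110011  (ones: 4)
  rows 16-23 [x1,x2=10]: 00000000  (ones: 0)
  rows 24-31 [x1,x2=11]: 11111111  (ones: 8)
Count of 1-rows = 4+4+0+8 = 16

16


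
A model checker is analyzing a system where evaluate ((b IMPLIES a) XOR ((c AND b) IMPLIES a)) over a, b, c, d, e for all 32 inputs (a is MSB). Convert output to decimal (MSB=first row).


Formula: ((b IMPLIES a) XOR ((c AND b) IMPLIES a)) over a, b, c, d, e (32 rows)
Evaluate each row (bits = a,b,c,d,e, MSB first):
  row 0 [00000]: ((0 IMPLIES 0) XOR ((0 AND 0) IMPLIES 0)) -> 0
  row 1 [00001]: ((0 IMPLIES 0) XOR ((0 AND 0) IMPLIES 0)) -> 0
  row 2 [00010]: ((0 IMPLIES 0) XOR ((0 AND 0) IMPLIES 0)) -> 0
  row 3 [00011]: ((0 IMPLIES 0) XOR ((0 AND 0) IMPLIES 0)) -> 0
  row 4 [00100]: ((0 IMPLIES 0) XOR ((1 AND 0) IMPLIES 0)) -> 0
  row 5 [00101]: ((0 IMPLIES 0) XOR ((1 AND 0) IMPLIES 0)) -> 0
  row 6 [00110]: ((0 IMPLIES 0) XOR ((1 AND 0) IMPLIES 0)) -> 0
  row 7 [00111]: ((0 IMPLIES 0) XOR ((1 AND 0) IMPLIES 0)) -> 0
  row 8 [01000]: ((1 IMPLIES 0) XOR ((0 AND 1) IMPLIES 0)) -> 1
  row 9 [01001]: ((1 IMPLIES 0) XOR ((0 AND 1) IMPLIES 0)) -> 1
  row 10 [01010]: ((1 IMPLIES 0) XOR ((0 AND 1) IMPLIES 0)) -> 1
  row 11 [01011]: ((1 IMPLIES 0) XOR ((0 AND 1) IMPLIES 0)) -> 1
  row 12 [01100]: ((1 IMPLIES 0) XOR ((1 AND 1) IMPLIES 0)) -> 0
  row 13 [01101]: ((1 IMPLIES 0) XOR ((1 AND 1) IMPLIES 0)) -> 0
  row 14 [01110]: ((1 IMPLIES 0) XOR ((1 AND 1) IMPLIES 0)) -> 0
  row 15 [01111]: ((1 IMPLIES 0) XOR ((1 AND 1) IMPLIES 0)) -> 0
  row 16 [10000]: ((0 IMPLIES 1) XOR ((0 AND 0) IMPLIES 1)) -> 0
  row 17 [10001]: ((0 IMPLIES 1) XOR ((0 AND 0) IMPLIES 1)) -> 0
  row 18 [10010]: ((0 IMPLIES 1) XOR ((0 AND 0) IMPLIES 1)) -> 0
  row 19 [10011]: ((0 IMPLIES 1) XOR ((0 AND 0) IMPLIES 1)) -> 0
  row 20 [10100]: ((0 IMPLIES 1) XOR ((1 AND 0) IMPLIES 1)) -> 0
  row 21 [10101]: ((0 IMPLIES 1) XOR ((1 AND 0) IMPLIES 1)) -> 0
  row 22 [10110]: ((0 IMPLIES 1) XOR ((1 AND 0) IMPLIES 1)) -> 0
  row 23 [10111]: ((0 IMPLIES 1) XOR ((1 AND 0) IMPLIES 1)) -> 0
  row 24 [11000]: ((1 IMPLIES 1) XOR ((0 AND 1) IMPLIES 1)) -> 0
  row 25 [11001]: ((1 IMPLIES 1) XOR ((0 AND 1) IMPLIES 1)) -> 0
  row 26 [11010]: ((1 IMPLIES 1) XOR ((0 AND 1) IMPLIES 1)) -> 0
  row 27 [11011]: ((1 IMPLIES 1) XOR ((0 AND 1) IMPLIES 1)) -> 0
  row 28 [11100]: ((1 IMPLIES 1) XOR ((1 AND 1) IMPLIES 1)) -> 0
  row 29 [11101]: ((1 IMPLIES 1) XOR ((1 AND 1) IMPLIES 1)) -> 0
  row 30 [11110]: ((1 IMPLIES 1) XOR ((1 AND 1) IMPLIES 1)) -> 0
  row 31 [11111]: ((1 IMPLIES 1) XOR ((1 AND 1) IMPLIES 1)) -> 0
Full result column, 4 rows per line (a,b,c fixed per line; d,e runs 00..11 left to right):
  rows 0-3 [a,b,c=000]: 0000  = hex 0
  rows 4-7 [a,b,c=001]: 0000  = hex 0
  rows 8-11 [a,b,c=010]: 1111  = hex F
  rows 12-15 [a,b,c=011]: 0000  = hex 0
  rows 16-19 [a,b,c=100]: 0000  = hex 0
  rows 20-23 [a,b,c=101]: 0000  = hex 0
  rows 24-27 [a,b,c=110]: 0000  = hex 0
  rows 28-31 [a,b,c=111]: 0000  = hex 0
Output column (row 0 .. row 31) = 00000000111100000000000000000000
Output column grouped in 4s = 0000 0000 1111 0000 0000 0000 0000 0000 = 0x00F00000
Convert to decimal digit by digit (value = value*16 + digit):
  0 -> 0
  0*16 + 0 = 0
  0*16 + 15 (F) = 15
  15*16 + 0 = 240
  240*16 + 0 = 3840
  3840*16 + 0 = 61440
  61440*16 + 0 = 983040
  983040*16 + 0 = 15728640
Decimal = 15728640

15728640


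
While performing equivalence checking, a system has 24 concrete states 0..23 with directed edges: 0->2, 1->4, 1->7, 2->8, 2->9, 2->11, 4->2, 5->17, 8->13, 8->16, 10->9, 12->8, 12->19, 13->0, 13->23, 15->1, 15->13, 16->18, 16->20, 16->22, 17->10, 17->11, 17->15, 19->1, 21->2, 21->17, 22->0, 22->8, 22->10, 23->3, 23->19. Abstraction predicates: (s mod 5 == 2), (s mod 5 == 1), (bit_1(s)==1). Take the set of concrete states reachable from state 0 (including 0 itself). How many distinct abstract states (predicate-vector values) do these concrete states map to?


BFS from 0:
Concrete reachable: {0, 1, 2, 3, 4, 7, 8, 9, 10, 11, 13, 16, 18, 19, 20, 22, 23}
Abstract via predicates (s mod 5 == 2), (s mod 5 == 1), (bit_1(s)==1):
  (0,0,0) <- {0, 4, 8, 9, 13, 20}
  (0,0,1) <- {3, 10, 18, 19, 23}
  (0,1,0) <- {1, 16}
  (0,1,1) <- {11}
  (1,0,1) <- {2, 7, 22}
Distinct abstract states = 5

5


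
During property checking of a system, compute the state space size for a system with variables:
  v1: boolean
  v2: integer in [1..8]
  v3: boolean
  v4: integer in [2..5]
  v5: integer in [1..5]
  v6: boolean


State space = product of domain sizes of all variables.
Domain sizes:
  v1 (boolean): 2
  v2 (integer in [1..8]): 8
  v3 (boolean): 2
  v4 (integer in [2..5]): 4
  v5 (integer in [1..5]): 5
  v6 (boolean): 2
Product = 2 * 8 * 2 * 4 * 5 * 2 = 1280

1280


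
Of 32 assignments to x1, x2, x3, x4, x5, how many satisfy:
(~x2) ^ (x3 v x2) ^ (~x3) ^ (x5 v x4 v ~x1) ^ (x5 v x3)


CNF with 5 clauses over 5 vars (32 assignments).
An assignment satisfies CNF iff every clause has >=1 true literal.
Check each row (bits = x1,x2,x3,x4,x5; clause T/F shown):
  row 0 [00000]: clauses=TFTTF -> 0
  row 1 [00001]: clauses=TFTTT -> 0
  row 2 [00010]: clauses=TFTTF -> 0
  row 3 [00011]: clauses=TFTTT -> 0
  row 4 [00100]: clauses=TTFTT -> 0
  row 5 [00101]: clauses=TTFTT -> 0
  row 6 [00110]: clauses=TTFTT -> 0
  row 7 [00111]: clauses=TTFTT -> 0
  row 8 [01000]: clauses=FTTTF -> 0
  row 9 [01001]: clauses=FTTTT -> 0
  row 10 [01010]: clauses=FTTTF -> 0
  row 11 [01011]: clauses=FTTTT -> 0
  row 12 [01100]: clauses=FTFTT -> 0
  row 13 [01101]: clauses=FTFTT -> 0
  row 14 [01110]: clauses=FTFTT -> 0
  row 15 [01111]: clauses=FTFTT -> 0
  row 16 [10000]: clauses=TFTFF -> 0
  row 17 [10001]: clauses=TFTTT -> 0
  row 18 [10010]: clauses=TFTTF -> 0
  row 19 [10011]: clauses=TFTTT -> 0
  row 20 [10100]: clauses=TTFFT -> 0
  row 21 [10101]: clauses=TTFTT -> 0
  row 22 [10110]: clauses=TTFTT -> 0
  row 23 [10111]: clauses=TTFTT -> 0
  row 24 [11000]: clauses=FTTFF -> 0
  row 25 [11001]: clauses=FTTTT -> 0
  row 26 [11010]: clauses=FTTTF -> 0
  row 27 [11011]: clauses=FTTTT -> 0
  row 28 [11100]: clauses=FTFFT -> 0
  row 29 [11101]: clauses=FTFTT -> 0
  row 30 [11110]: clauses=FTFTT -> 0
  row 31 [11111]: clauses=FTFTT -> 0
Full result column, 8 rows per line (x1,x2 fixed per line; x3,x4,x5 runs 000..111 left to right):
  rows 0-7 [x1,x2=00]: 00000000  (ones: 0)
  rows 8-15 [x1,x2=01]: 00000000  (ones: 0)
  rows 16-23 [x1,x2=10]: 00000000  (ones: 0)
  rows 24-31 [x1,x2=11]: 00000000  (ones: 0)
Satisfying assignments = 0+0+0+0 = 0

0


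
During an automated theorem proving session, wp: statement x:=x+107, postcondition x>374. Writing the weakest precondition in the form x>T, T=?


Formula: wp(x:=E, P) = P[E/x] (substitute E for x in postcondition)
Step 1: Postcondition: x>374
Step 2: Substitute x+107 for x: x+107>374
Step 3: Solve for x: x > 374-107 = 267

267


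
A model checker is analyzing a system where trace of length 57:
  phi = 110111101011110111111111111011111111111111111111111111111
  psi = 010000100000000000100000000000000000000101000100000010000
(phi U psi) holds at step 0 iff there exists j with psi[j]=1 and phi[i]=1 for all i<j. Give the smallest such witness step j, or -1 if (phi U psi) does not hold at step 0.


(phi U psi) at 0: need smallest j with psi[j]=1 and phi[i]=1 for all i in [0,j).
Scan from step 0:
  step 0: phi=1, psi=0 -> continue
  step 1: psi=1 and phi held for [0,1) -> witness found
Witness step = 1

1


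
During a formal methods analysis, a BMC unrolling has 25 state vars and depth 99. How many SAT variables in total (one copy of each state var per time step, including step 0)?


BMC unrolls to depth k, creating one copy of each state var for steps 0..k.
Step count = 99 + 1 = 100 (steps 0 through 99)
Vars per step = 25
Total = 25 * 100 = 2500

2500


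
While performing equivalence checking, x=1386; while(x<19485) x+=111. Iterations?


Step 1: x goes from 1386 toward 19485 by 111; the body runs while x<19485, so iterations = ceil((bound-start)/step)
Step 2: Distance=18099
Step 3: ceil(18099/111)=164

164


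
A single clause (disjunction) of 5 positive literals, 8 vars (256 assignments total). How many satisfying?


Step 1: Total=2^8=256
Step 2: Unsat when all 5 false: 2^3=8
Step 3: Sat=256-8=248

248


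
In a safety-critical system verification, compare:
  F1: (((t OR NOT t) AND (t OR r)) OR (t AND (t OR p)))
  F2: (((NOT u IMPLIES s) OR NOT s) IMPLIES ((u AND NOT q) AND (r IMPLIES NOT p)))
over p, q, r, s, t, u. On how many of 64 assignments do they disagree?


F1 = (((t OR NOT t) AND (t OR r)) OR (t AND (t OR p)))
F2 = (((NOT u IMPLIES s) OR NOT s) IMPLIES ((u AND NOT q) AND (r IMPLIES NOT p)))
Evaluate both on each of 64 rows (bits = p,q,r,s,t,u):
  row 0 [000000]: F1=0 F2=0 -> 0
  row 1 [000001]: F1=0 F2=1 (differ) -> 1
  row 2 [000010]: F1=1 F2=0 (differ) -> 1
  row 3 [000011]: F1=1 F2=1 -> 0
  row 4 [000100]: F1=0 F2=0 -> 0
  (every remaining row is evaluated the same way; all 64 results are listed next)
Full result column, 8 rows per line (p,q,r fixed per line; s,t,u runs 000..111 left to right):
  rows 0-7 [p,q,r=000]: 01100110  (ones: 4)
  rows 8-15 [p,q,r=001]: 10101010  (ones: 4)
  rows 16-23 [p,q,r=010]: 00110011  (ones: 4)
  rows 24-31 [p,q,r=011]: 11111111  (ones: 8)
  rows 32-39 [p,q,r=100]: 01100110  (ones: 4)
  rows 40-47 [p,q,r=101]: 11111111  (ones: 8)
  rows 48-55 [p,q,r=110]: 00110011  (ones: 4)
  rows 56-63 [p,q,r=111]: 11111111  (ones: 8)
Disagreements = 4+4+4+8+4+8+4+8 = 44

44


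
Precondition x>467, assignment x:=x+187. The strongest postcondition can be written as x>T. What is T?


Formula: sp(P, x:=E) = exists old_x. (x = E[old_x/x]) AND P[old_x/x] (old_x is the value of x before the assignment; eliminate old_x by solving x = E[old_x/x] for old_x)
Step 1: Precondition P: x>467, i.e. old_x > 467
Step 2: Assignment gives x = old_x + 187, so old_x = x - 187
Step 3: Substitute into P: x - 187 > 467
Step 4: Simplify: x > 467+187 = 654

654


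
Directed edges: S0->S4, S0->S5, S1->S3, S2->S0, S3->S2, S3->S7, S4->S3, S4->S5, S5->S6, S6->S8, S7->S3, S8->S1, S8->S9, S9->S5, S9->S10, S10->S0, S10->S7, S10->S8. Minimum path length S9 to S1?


BFS layer-by-layer from S9:
  dist 0: {S9}
  dist 1: {S5, S10}
  dist 2: {S0, S6, S7, S8}
  dist 3: {S1, S3, S4}
  -> S1 reached at distance 3
Shortest path length = 3

3


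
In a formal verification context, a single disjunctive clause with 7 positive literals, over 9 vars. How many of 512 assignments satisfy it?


Step 1: Total=2^9=512
Step 2: Unsat when all 7 false: 2^2=4
Step 3: Sat=512-4=508

508


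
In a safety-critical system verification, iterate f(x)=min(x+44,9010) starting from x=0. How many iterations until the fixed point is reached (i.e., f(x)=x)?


Step 1: x=0, cap=9010, increment=44
Step 2: x grows by 44 each step until capped at 9010; fixed point is x=9010
Step 3: iterations = ceil(9010/44) = 205

205


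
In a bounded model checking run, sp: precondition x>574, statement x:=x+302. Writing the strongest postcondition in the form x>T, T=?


Formula: sp(P, x:=E) = exists old_x. (x = E[old_x/x]) AND P[old_x/x] (old_x is the value of x before the assignment; eliminate old_x by solving x = E[old_x/x] for old_x)
Step 1: Precondition P: x>574, i.e. old_x > 574
Step 2: Assignment gives x = old_x + 302, so old_x = x - 302
Step 3: Substitute into P: x - 302 > 574
Step 4: Simplify: x > 574+302 = 876

876


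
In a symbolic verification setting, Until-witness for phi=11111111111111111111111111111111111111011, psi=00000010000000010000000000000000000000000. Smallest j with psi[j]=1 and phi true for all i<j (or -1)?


(phi U psi) at 0: need smallest j with psi[j]=1 and phi[i]=1 for all i in [0,j).
Scan from step 0:
  step 0: phi=1, psi=0 -> continue
  step 1: phi=1, psi=0 -> continue
  step 2: phi=1, psi=0 -> continue
  step 3: phi=1, psi=0 -> continue
  step 6: psi=1 and phi held for [0,6) -> witness found
Witness step = 6

6


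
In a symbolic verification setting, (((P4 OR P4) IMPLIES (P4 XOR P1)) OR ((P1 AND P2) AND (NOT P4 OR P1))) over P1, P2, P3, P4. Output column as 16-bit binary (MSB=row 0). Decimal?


Formula: (((P4 OR P4) IMPLIES (P4 XOR P1)) OR ((P1 AND P2) AND (NOT P4 OR P1))) over P1, P2, P3, P4 (16 rows)
Evaluate each row (bits = P1,P2,P3,P4, MSB first):
  row 0 [0000]: (((0 OR 0) IMPLIES (0 XOR 0)) OR ((0 AND 0) AND (NOT 0 OR 0))) -> 1
  row 1 [0001]: (((1 OR 1) IMPLIES (1 XOR 0)) OR ((0 AND 0) AND (NOT 1 OR 0))) -> 1
  row 2 [0010]: (((0 OR 0) IMPLIES (0 XOR 0)) OR ((0 AND 0) AND (NOT 0 OR 0))) -> 1
  row 3 [0011]: (((1 OR 1) IMPLIES (1 XOR 0)) OR ((0 AND 0) AND (NOT 1 OR 0))) -> 1
  row 4 [0100]: (((0 OR 0) IMPLIES (0 XOR 0)) OR ((0 AND 1) AND (NOT 0 OR 0))) -> 1
  row 5 [0101]: (((1 OR 1) IMPLIES (1 XOR 0)) OR ((0 AND 1) AND (NOT 1 OR 0))) -> 1
  row 6 [0110]: (((0 OR 0) IMPLIES (0 XOR 0)) OR ((0 AND 1) AND (NOT 0 OR 0))) -> 1
  row 7 [0111]: (((1 OR 1) IMPLIES (1 XOR 0)) OR ((0 AND 1) AND (NOT 1 OR 0))) -> 1
  row 8 [1000]: (((0 OR 0) IMPLIES (0 XOR 1)) OR ((1 AND 0) AND (NOT 0 OR 1))) -> 1
  row 9 [1001]: (((1 OR 1) IMPLIES (1 XOR 1)) OR ((1 AND 0) AND (NOT 1 OR 1))) -> 0
  row 10 [1010]: (((0 OR 0) IMPLIES (0 XOR 1)) OR ((1 AND 0) AND (NOT 0 OR 1))) -> 1
  row 11 [1011]: (((1 OR 1) IMPLIES (1 XOR 1)) OR ((1 AND 0) AND (NOT 1 OR 1))) -> 0
  row 12 [1100]: (((0 OR 0) IMPLIES (0 XOR 1)) OR ((1 AND 1) AND (NOT 0 OR 1))) -> 1
  row 13 [1101]: (((1 OR 1) IMPLIES (1 XOR 1)) OR ((1 AND 1) AND (NOT 1 OR 1))) -> 1
  row 14 [1110]: (((0 OR 0) IMPLIES (0 XOR 1)) OR ((1 AND 1) AND (NOT 0 OR 1))) -> 1
  row 15 [1111]: (((1 OR 1) IMPLIES (1 XOR 1)) OR ((1 AND 1) AND (NOT 1 OR 1))) -> 1
Full result column, 4 rows per line (P1,P2 fixed per line; P3,P4 runs 00..11 left to right):
  rows 0-3 [P1,P2=00]: 1111  = hex F
  rows 4-7 [P1,P2=01]: 1111  = hex F
  rows 8-11 [P1,P2=10]: 1010  = hex A
  rows 12-15 [P1,P2=11]: 1111  = hex F
Output column (row 0 .. row 15) = 1111111110101111
Output column grouped in 4s = 1111 1111 1010 1111 = 0xFFAF
Convert to decimal digit by digit (value = value*16 + digit):
  F -> 15
  15*16 + 15 (F) = 255
  255*16 + 10 (A) = 4090
  4090*16 + 15 (F) = 65455
Decimal = 65455

65455


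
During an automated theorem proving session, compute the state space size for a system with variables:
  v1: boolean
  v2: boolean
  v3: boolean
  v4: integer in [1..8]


State space = product of domain sizes of all variables.
Domain sizes:
  v1 (boolean): 2
  v2 (boolean): 2
  v3 (boolean): 2
  v4 (integer in [1..8]): 8
Product = 2 * 2 * 2 * 8 = 64

64


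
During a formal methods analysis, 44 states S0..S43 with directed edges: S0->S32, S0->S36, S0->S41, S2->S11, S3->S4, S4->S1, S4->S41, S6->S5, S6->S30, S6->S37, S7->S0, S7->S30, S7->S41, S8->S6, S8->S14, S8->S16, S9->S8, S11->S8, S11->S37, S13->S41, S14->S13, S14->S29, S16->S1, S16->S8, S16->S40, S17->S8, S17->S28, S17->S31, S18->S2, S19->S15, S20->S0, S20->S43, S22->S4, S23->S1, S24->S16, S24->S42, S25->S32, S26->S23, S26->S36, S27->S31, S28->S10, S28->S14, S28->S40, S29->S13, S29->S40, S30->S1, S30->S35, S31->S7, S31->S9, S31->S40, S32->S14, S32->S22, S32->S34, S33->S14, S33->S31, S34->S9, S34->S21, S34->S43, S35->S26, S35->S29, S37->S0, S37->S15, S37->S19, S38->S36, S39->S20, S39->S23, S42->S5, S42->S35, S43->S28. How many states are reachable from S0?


BFS from S0:
  layer 0: {S0}
  layer 1: {S32, S36, S41}
  layer 2: {S14, S22, S34}
  layer 3: {S4, S9, S13, S21, S29, S43}
  layer 4: {S1, S8, S28, S40}
  layer 5: {S6, S10, S16}
  layer 6: {S5, S30, S37}
  layer 7: {S15, S19, S35}
  layer 8: {S26}
  layer 9: {S23}
Reachable set: {S0, S1, S4, S5, S6, S8, S9, S10, S13, S14, S15, S16, S19, S21, S22, S23, S26, S28, S29, S30, S32, S34, S35, S36, S37, S40, S41, S43}
Count = 28

28


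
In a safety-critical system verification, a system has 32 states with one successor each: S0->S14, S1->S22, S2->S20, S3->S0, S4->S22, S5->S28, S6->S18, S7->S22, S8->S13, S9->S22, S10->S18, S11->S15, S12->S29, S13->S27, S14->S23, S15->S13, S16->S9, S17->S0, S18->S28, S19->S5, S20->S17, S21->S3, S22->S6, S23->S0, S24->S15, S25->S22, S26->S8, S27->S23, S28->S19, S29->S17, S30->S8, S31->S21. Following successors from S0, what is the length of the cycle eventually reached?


Trace from S0 until a state repeats:
  S0 -> S14 -> S23 -> S0
S0 first seen at step 0, revisited at step 3.
Cycle length = 3 - 0 = 3

3


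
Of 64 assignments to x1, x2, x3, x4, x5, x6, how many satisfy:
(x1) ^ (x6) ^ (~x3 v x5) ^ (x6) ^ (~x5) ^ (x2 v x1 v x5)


CNF with 6 clauses over 6 vars (64 assignments).
An assignment satisfies CNF iff every clause has >=1 true literal.
Check each row (bits = x1,x2,x3,x4,x5,x6; clause T/F shown):
  row 0 [000000]: clauses=FFTFTF -> 0
  row 1 [000001]: clauses=FTTTTF -> 0
  row 2 [000010]: clauses=FFTFFT -> 0
  row 3 [000011]: clauses=FTTTFT -> 0
  row 4 [000100]: clauses=FFTFTF -> 0
  (every remaining row is evaluated the same way; all 64 results are listed next)
Full result column, 8 rows per line (x1,x2,x3 fixed per line; x4,x5,x6 runs 000..111 left to right):
  rows 0-7 [x1,x2,x3=000]: 00000000  (ones: 0)
  rows 8-15 [x1,x2,x3=001]: 00000000  (ones: 0)
  rows 16-23 [x1,x2,x3=010]: 00000000  (ones: 0)
  rows 24-31 [x1,x2,x3=011]: 00000000  (ones: 0)
  rows 32-39 [x1,x2,x3=100]: 01000100  (ones: 2)
  rows 40-47 [x1,x2,x3=101]: 00000000  (ones: 0)
  rows 48-55 [x1,x2,x3=110]: 01000100  (ones: 2)
  rows 56-63 [x1,x2,x3=111]: 00000000  (ones: 0)
Satisfying assignments = 0+0+0+0+2+0+2+0 = 4

4


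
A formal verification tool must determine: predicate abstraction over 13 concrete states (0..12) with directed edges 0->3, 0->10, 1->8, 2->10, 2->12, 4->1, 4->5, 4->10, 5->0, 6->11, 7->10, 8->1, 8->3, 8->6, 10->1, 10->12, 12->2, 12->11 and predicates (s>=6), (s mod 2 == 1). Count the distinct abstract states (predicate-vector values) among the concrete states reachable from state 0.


BFS from 0:
Concrete reachable: {0, 1, 2, 3, 6, 8, 10, 11, 12}
Abstract via predicates (s>=6), (s mod 2 == 1):
  (0,0) <- {0, 2}
  (0,1) <- {1, 3}
  (1,0) <- {6, 8, 10, 12}
  (1,1) <- {11}
Distinct abstract states = 4

4


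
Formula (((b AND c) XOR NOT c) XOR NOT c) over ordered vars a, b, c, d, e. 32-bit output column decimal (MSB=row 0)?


Formula: (((b AND c) XOR NOT c) XOR NOT c) over a, b, c, d, e (32 rows)
Evaluate each row (bits = a,b,c,d,e, MSB first):
  row 0 [00000]: (((0 AND 0) XOR NOT 0) XOR NOT 0) -> 0
  row 1 [00001]: (((0 AND 0) XOR NOT 0) XOR NOT 0) -> 0
  row 2 [00010]: (((0 AND 0) XOR NOT 0) XOR NOT 0) -> 0
  row 3 [00011]: (((0 AND 0) XOR NOT 0) XOR NOT 0) -> 0
  row 4 [00100]: (((0 AND 1) XOR NOT 1) XOR NOT 1) -> 0
  row 5 [00101]: (((0 AND 1) XOR NOT 1) XOR NOT 1) -> 0
  row 6 [00110]: (((0 AND 1) XOR NOT 1) XOR NOT 1) -> 0
  row 7 [00111]: (((0 AND 1) XOR NOT 1) XOR NOT 1) -> 0
  row 8 [01000]: (((1 AND 0) XOR NOT 0) XOR NOT 0) -> 0
  row 9 [01001]: (((1 AND 0) XOR NOT 0) XOR NOT 0) -> 0
  row 10 [01010]: (((1 AND 0) XOR NOT 0) XOR NOT 0) -> 0
  row 11 [01011]: (((1 AND 0) XOR NOT 0) XOR NOT 0) -> 0
  row 12 [01100]: (((1 AND 1) XOR NOT 1) XOR NOT 1) -> 1
  row 13 [01101]: (((1 AND 1) XOR NOT 1) XOR NOT 1) -> 1
  row 14 [01110]: (((1 AND 1) XOR NOT 1) XOR NOT 1) -> 1
  row 15 [01111]: (((1 AND 1) XOR NOT 1) XOR NOT 1) -> 1
  row 16 [10000]: (((0 AND 0) XOR NOT 0) XOR NOT 0) -> 0
  row 17 [10001]: (((0 AND 0) XOR NOT 0) XOR NOT 0) -> 0
  row 18 [10010]: (((0 AND 0) XOR NOT 0) XOR NOT 0) -> 0
  row 19 [10011]: (((0 AND 0) XOR NOT 0) XOR NOT 0) -> 0
  row 20 [10100]: (((0 AND 1) XOR NOT 1) XOR NOT 1) -> 0
  row 21 [10101]: (((0 AND 1) XOR NOT 1) XOR NOT 1) -> 0
  row 22 [10110]: (((0 AND 1) XOR NOT 1) XOR NOT 1) -> 0
  row 23 [10111]: (((0 AND 1) XOR NOT 1) XOR NOT 1) -> 0
  row 24 [11000]: (((1 AND 0) XOR NOT 0) XOR NOT 0) -> 0
  row 25 [11001]: (((1 AND 0) XOR NOT 0) XOR NOT 0) -> 0
  row 26 [11010]: (((1 AND 0) XOR NOT 0) XOR NOT 0) -> 0
  row 27 [11011]: (((1 AND 0) XOR NOT 0) XOR NOT 0) -> 0
  row 28 [11100]: (((1 AND 1) XOR NOT 1) XOR NOT 1) -> 1
  row 29 [11101]: (((1 AND 1) XOR NOT 1) XOR NOT 1) -> 1
  row 30 [11110]: (((1 AND 1) XOR NOT 1) XOR NOT 1) -> 1
  row 31 [11111]: (((1 AND 1) XOR NOT 1) XOR NOT 1) -> 1
Full result column, 4 rows per line (a,b,c fixed per line; d,e runs 00..11 left to right):
  rows 0-3 [a,b,c=000]: 0000  = hex 0
  rows 4-7 [a,b,c=001]: 0000  = hex 0
  rows 8-11 [a,b,c=010]: 0000  = hex 0
  rows 12-15 [a,b,c=011]: 1111  = hex F
  rows 16-19 [a,b,c=100]: 0000  = hex 0
  rows 20-23 [a,b,c=101]: 0000  = hex 0
  rows 24-27 [a,b,c=110]: 0000  = hex 0
  rows 28-31 [a,b,c=111]: 1111  = hex F
Output column (row 0 .. row 31) = 00000000000011110000000000001111
Output column grouped in 4s = 0000 0000 0000 1111 0000 0000 0000 1111 = 0x000F000F
Convert to decimal digit by digit (value = value*16 + digit):
  0 -> 0
  0*16 + 0 = 0
  0*16 + 0 = 0
  0*16 + 15 (F) = 15
  15*16 + 0 = 240
  240*16 + 0 = 3840
  3840*16 + 0 = 61440
  61440*16 + 15 (F) = 983055
Decimal = 983055

983055


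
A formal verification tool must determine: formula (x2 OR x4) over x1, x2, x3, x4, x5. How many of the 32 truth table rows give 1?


Formula: (x2 OR x4) over 5 vars (32 rows)
Evaluate each row (x1, x2, x3, x4, x5 as bits, MSB first):
  row 0 [00000]: (0 OR 0) -> 0
  row 1 [00001]: (0 OR 0) -> 0
  row 2 [00010]: (0 OR 1) -> 1
  row 3 [00011]: (0 OR 1) -> 1
  row 4 [00100]: (0 OR 0) -> 0
  row 5 [00101]: (0 OR 0) -> 0
  row 6 [00110]: (0 OR 1) -> 1
  row 7 [00111]: (0 OR 1) -> 1
  row 8 [01000]: (1 OR 0) -> 1
  row 9 [01001]: (1 OR 0) -> 1
  row 10 [01010]: (1 OR 1) -> 1
  row 11 [01011]: (1 OR 1) -> 1
  row 12 [01100]: (1 OR 0) -> 1
  row 13 [01101]: (1 OR 0) -> 1
  row 14 [01110]: (1 OR 1) -> 1
  row 15 [01111]: (1 OR 1) -> 1
  row 16 [10000]: (0 OR 0) -> 0
  row 17 [10001]: (0 OR 0) -> 0
  row 18 [10010]: (0 OR 1) -> 1
  row 19 [10011]: (0 OR 1) -> 1
  row 20 [10100]: (0 OR 0) -> 0
  row 21 [10101]: (0 OR 0) -> 0
  row 22 [10110]: (0 OR 1) -> 1
  row 23 [10111]: (0 OR 1) -> 1
  row 24 [11000]: (1 OR 0) -> 1
  row 25 [11001]: (1 OR 0) -> 1
  row 26 [11010]: (1 OR 1) -> 1
  row 27 [11011]: (1 OR 1) -> 1
  row 28 [11100]: (1 OR 0) -> 1
  row 29 [11101]: (1 OR 0) -> 1
  row 30 [11110]: (1 OR 1) -> 1
  row 31 [11111]: (1 OR 1) -> 1
Full result column, 8 rows per line (x1,x2 fixed per line; x3,x4,x5 runs 000..111 left to right):
  rows 0-7 [x1,x2=00]: 00110011  (ones: 4)
  rows 8-15 [x1,x2=01]: 11111111  (ones: 8)
  rows 16-23 [x1,x2=10]: 00110011  (ones: 4)
  rows 24-31 [x1,x2=11]: 11111111  (ones: 8)
Count of 1-rows = 4+8+4+8 = 24

24


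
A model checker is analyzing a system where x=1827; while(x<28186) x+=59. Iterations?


Step 1: x goes from 1827 toward 28186 by 59; the body runs while x<28186, so iterations = ceil((bound-start)/step)
Step 2: Distance=26359
Step 3: ceil(26359/59)=447

447


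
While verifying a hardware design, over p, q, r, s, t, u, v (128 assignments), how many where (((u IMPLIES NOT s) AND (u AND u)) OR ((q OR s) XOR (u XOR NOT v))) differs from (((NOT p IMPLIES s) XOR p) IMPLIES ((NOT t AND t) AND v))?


F1 = (((u IMPLIES NOT s) AND (u AND u)) OR ((q OR s) XOR (u XOR NOT v)))
F2 = (((NOT p IMPLIES s) XOR p) IMPLIES ((NOT t AND t) AND v))
Evaluate both on each of 128 rows (bits = p,q,r,s,t,u,v):
  row 0 [0000000]: F1=1 F2=1 -> 0
  row 1 [0000001]: F1=0 F2=1 (differ) -> 1
  row 2 [0000010]: F1=1 F2=1 -> 0
  row 3 [0000011]: F1=1 F2=1 -> 0
  row 4 [0000100]: F1=1 F2=1 -> 0
  (every remaining row is evaluated the same way; all 128 results are listed next)
Full result column, 8 rows per line (p,q,r,s fixed per line; t,u,v runs 000..111 left to right):
  rows 0-7 [p,q,r,s=0000]: 01000100  (ones: 2)
  rows 8-15 [p,q,r,s=0001]: 01100110  (ones: 4)
  rows 16-23 [p,q,r,s=0010]: 01000100  (ones: 2)
  rows 24-31 [p,q,r,s=0011]: 01100110  (ones: 4)
  rows 32-39 [p,q,r,s=0100]: 10001000  (ones: 2)
  rows 40-47 [p,q,r,s=0101]: 01100110  (ones: 4)
  rows 48-55 [p,q,r,s=0110]: 10001000  (ones: 2)
  rows 56-63 [p,q,r,s=0111]: 01100110  (ones: 4)
  rows 64-71 [p,q,r,s=1000]: 01000100  (ones: 2)
  rows 72-79 [p,q,r,s=1001]: 10011001  (ones: 4)
  rows 80-87 [p,q,r,s=1010]: 01000100  (ones: 2)
  rows 88-95 [p,q,r,s=1011]: 10011001  (ones: 4)
  rows 96-103 [p,q,r,s=1100]: 10001000  (ones: 2)
  rows 104-111 [p,q,r,s=1101]: 10011001  (ones: 4)
  rows 112-119 [p,q,r,s=1110]: 10001000  (ones: 2)
  rows 120-127 [p,q,r,s=1111]: 10011001  (ones: 4)
Disagreements = 2+4+2+4+2+4+2+4+2+4+2+4+2+4+2+4 = 48

48


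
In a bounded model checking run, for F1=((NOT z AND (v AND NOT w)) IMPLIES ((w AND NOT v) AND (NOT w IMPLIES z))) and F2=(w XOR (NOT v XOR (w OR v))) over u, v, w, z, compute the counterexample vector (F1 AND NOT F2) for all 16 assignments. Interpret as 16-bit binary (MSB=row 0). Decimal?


F1 = ((NOT z AND (v AND NOT w)) IMPLIES ((w AND NOT v) AND (NOT w IMPLIES z)))
F2 = (w XOR (NOT v XOR (w OR v)))
Counterexample to F1=>F2 is where F1=1 and F2=0.
Evaluate each row (bits = u,v,w,z, MSB first):
  row 0 [0000]: F1=1 F2=1 -> F1&~F2 -> 0
  row 1 [0001]: F1=1 F2=1 -> F1&~F2 -> 0
  row 2 [0010]: F1=1 F2=1 -> F1&~F2 -> 0
  row 3 [0011]: F1=1 F2=1 -> F1&~F2 -> 0
  row 4 [0100]: F1=0 F2=1 -> F1&~F2 -> 0
  row 5 [0101]: F1=1 F2=1 -> F1&~F2 -> 0
  row 6 [0110]: F1=1 F2=0 -> F1&~F2 -> 1
  row 7 [0111]: F1=1 F2=0 -> F1&~F2 -> 1
  row 8 [1000]: F1=1 F2=1 -> F1&~F2 -> 0
  row 9 [1001]: F1=1 F2=1 -> F1&~F2 -> 0
  row 10 [1010]: F1=1 F2=1 -> F1&~F2 -> 0
  row 11 [1011]: F1=1 F2=1 -> F1&~F2 -> 0
  row 12 [1100]: F1=0 F2=1 -> F1&~F2 -> 0
  row 13 [1101]: F1=1 F2=1 -> F1&~F2 -> 0
  row 14 [1110]: F1=1 F2=0 -> F1&~F2 -> 1
  row 15 [1111]: F1=1 F2=0 -> F1&~F2 -> 1
Full result column, 4 rows per line (u,v fixed per line; w,z runs 00..11 left to right):
  rows 0-3 [u,v=00]: 0000  = hex 0
  rows 4-7 [u,v=01]: 0011  = hex 3
  rows 8-11 [u,v=10]: 0000  = hex 0
  rows 12-15 [u,v=11]: 0011  = hex 3
Counterexample vector (row 0 .. row 15) = 0000001100000011
Output column grouped in 4s = 0000 0011 0000 0011 = 0x0303
Convert to decimal digit by digit (value = value*16 + digit):
  0 -> 0
  0*16 + 3 = 3
  3*16 + 0 = 48
  48*16 + 3 = 771
Decimal = 771

771


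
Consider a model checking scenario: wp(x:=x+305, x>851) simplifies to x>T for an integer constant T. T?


Formula: wp(x:=E, P) = P[E/x] (substitute E for x in postcondition)
Step 1: Postcondition: x>851
Step 2: Substitute x+305 for x: x+305>851
Step 3: Solve for x: x > 851-305 = 546

546


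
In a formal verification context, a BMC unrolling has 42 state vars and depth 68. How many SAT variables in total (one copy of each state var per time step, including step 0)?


BMC unrolls to depth k, creating one copy of each state var for steps 0..k.
Step count = 68 + 1 = 69 (steps 0 through 68)
Vars per step = 42
Total = 42 * 69 = 2898

2898


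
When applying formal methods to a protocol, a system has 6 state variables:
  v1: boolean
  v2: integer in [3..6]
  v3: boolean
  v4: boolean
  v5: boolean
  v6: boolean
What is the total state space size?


State space = product of domain sizes of all variables.
Domain sizes:
  v1 (boolean): 2
  v2 (integer in [3..6]): 4
  v3 (boolean): 2
  v4 (boolean): 2
  v5 (boolean): 2
  v6 (boolean): 2
Product = 2 * 4 * 2 * 2 * 2 * 2 = 128

128


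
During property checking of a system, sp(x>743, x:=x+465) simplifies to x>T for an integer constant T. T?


Formula: sp(P, x:=E) = exists old_x. (x = E[old_x/x]) AND P[old_x/x] (old_x is the value of x before the assignment; eliminate old_x by solving x = E[old_x/x] for old_x)
Step 1: Precondition P: x>743, i.e. old_x > 743
Step 2: Assignment gives x = old_x + 465, so old_x = x - 465
Step 3: Substitute into P: x - 465 > 743
Step 4: Simplify: x > 743+465 = 1208

1208


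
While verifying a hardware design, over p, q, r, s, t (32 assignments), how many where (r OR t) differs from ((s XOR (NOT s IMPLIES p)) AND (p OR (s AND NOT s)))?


F1 = (r OR t)
F2 = ((s XOR (NOT s IMPLIES p)) AND (p OR (s AND NOT s)))
Evaluate both on each of 32 rows (bits = p,q,r,s,t):
  row 0 [00000]: F1=0 F2=0 -> 0
  row 1 [00001]: F1=1 F2=0 (differ) -> 1
  row 2 [00010]: F1=0 F2=0 -> 0
  row 3 [00011]: F1=1 F2=0 (differ) -> 1
  row 4 [00100]: F1=1 F2=0 (differ) -> 1
  row 5 [00101]: F1=1 F2=0 (differ) -> 1
  row 6 [00110]: F1=1 F2=0 (differ) -> 1
  row 7 [00111]: F1=1 F2=0 (differ) -> 1
  row 8 [01000]: F1=0 F2=0 -> 0
  row 9 [01001]: F1=1 F2=0 (differ) -> 1
  row 10 [01010]: F1=0 F2=0 -> 0
  row 11 [01011]: F1=1 F2=0 (differ) -> 1
  row 12 [01100]: F1=1 F2=0 (differ) -> 1
  row 13 [01101]: F1=1 F2=0 (differ) -> 1
  row 14 [01110]: F1=1 F2=0 (differ) -> 1
  row 15 [01111]: F1=1 F2=0 (differ) -> 1
  row 16 [10000]: F1=0 F2=1 (differ) -> 1
  row 17 [10001]: F1=1 F2=1 -> 0
  row 18 [10010]: F1=0 F2=0 -> 0
  row 19 [10011]: F1=1 F2=0 (differ) -> 1
  row 20 [10100]: F1=1 F2=1 -> 0
  row 21 [10101]: F1=1 F2=1 -> 0
  row 22 [10110]: F1=1 F2=0 (differ) -> 1
  row 23 [10111]: F1=1 F2=0 (differ) -> 1
  row 24 [11000]: F1=0 F2=1 (differ) -> 1
  row 25 [11001]: F1=1 F2=1 -> 0
  row 26 [11010]: F1=0 F2=0 -> 0
  row 27 [11011]: F1=1 F2=0 (differ) -> 1
  row 28 [11100]: F1=1 F2=1 -> 0
  row 29 [11101]: F1=1 F2=1 -> 0
  row 30 [11110]: F1=1 F2=0 (differ) -> 1
  row 31 [11111]: F1=1 F2=0 (differ) -> 1
Full result column, 8 rows per line (p,q fixed per line; r,s,t runs 000..111 left to right):
  rows 0-7 [p,q=00]: 01011111  (ones: 6)
  rows 8-15 [p,q=01]: 01011111  (ones: 6)
  rows 16-23 [p,q=10]: 10010011  (ones: 4)
  rows 24-31 [p,q=11]: 10010011  (ones: 4)
Disagreements = 6+6+4+4 = 20

20


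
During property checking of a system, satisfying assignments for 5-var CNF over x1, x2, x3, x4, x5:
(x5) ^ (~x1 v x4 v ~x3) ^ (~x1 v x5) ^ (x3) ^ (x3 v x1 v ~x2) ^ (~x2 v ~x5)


CNF with 6 clauses over 5 vars (32 assignments).
An assignment satisfies CNF iff every clause has >=1 true literal.
Check each row (bits = x1,x2,x3,x4,x5; clause T/F shown):
  row 0 [00000]: clauses=FTTFTT -> 0
  row 1 [00001]: clauses=TTTFTT -> 0
  row 2 [00010]: clauses=FTTFTT -> 0
  row 3 [00011]: clauses=TTTFTT -> 0
  row 4 [00100]: clauses=FTTTTT -> 0
  row 5 [00101]: clauses=TTTTTT -> 1
  row 6 [00110]: clauses=FTTTTT -> 0
  row 7 [00111]: clauses=TTTTTT -> 1
  row 8 [01000]: clauses=FTTFFT -> 0
  row 9 [01001]: clauses=TTTFFF -> 0
  row 10 [01010]: clauses=FTTFFT -> 0
  row 11 [01011]: clauses=TTTFFF -> 0
  row 12 [01100]: clauses=FTTTTT -> 0
  row 13 [01101]: clauses=TTTTTF -> 0
  row 14 [01110]: clauses=FTTTTT -> 0
  row 15 [01111]: clauses=TTTTTF -> 0
  row 16 [10000]: clauses=FTFFTT -> 0
  row 17 [10001]: clauses=TTTFTT -> 0
  row 18 [10010]: clauses=FTFFTT -> 0
  row 19 [10011]: clauses=TTTFTT -> 0
  row 20 [10100]: clauses=FFFTTT -> 0
  row 21 [10101]: clauses=TFTTTT -> 0
  row 22 [10110]: clauses=FTFTTT -> 0
  row 23 [10111]: clauses=TTTTTT -> 1
  row 24 [11000]: clauses=FTFFTT -> 0
  row 25 [11001]: clauses=TTTFTF -> 0
  row 26 [11010]: clauses=FTFFTT -> 0
  row 27 [11011]: clauses=TTTFTF -> 0
  row 28 [11100]: clauses=FFFTTT -> 0
  row 29 [11101]: clauses=TFTTTF -> 0
  row 30 [11110]: clauses=FTFTTT -> 0
  row 31 [11111]: clauses=TTTTTF -> 0
Full result column, 8 rows per line (x1,x2 fixed per line; x3,x4,x5 runs 000..111 left to right):
  rows 0-7 [x1,x2=00]: 00000101  (ones: 2)
  rows 8-15 [x1,x2=01]: 00000000  (ones: 0)
  rows 16-23 [x1,x2=10]: 00000001  (ones: 1)
  rows 24-31 [x1,x2=11]: 00000000  (ones: 0)
Satisfying assignments = 2+0+1+0 = 3

3


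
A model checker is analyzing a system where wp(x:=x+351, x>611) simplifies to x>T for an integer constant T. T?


Formula: wp(x:=E, P) = P[E/x] (substitute E for x in postcondition)
Step 1: Postcondition: x>611
Step 2: Substitute x+351 for x: x+351>611
Step 3: Solve for x: x > 611-351 = 260

260
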